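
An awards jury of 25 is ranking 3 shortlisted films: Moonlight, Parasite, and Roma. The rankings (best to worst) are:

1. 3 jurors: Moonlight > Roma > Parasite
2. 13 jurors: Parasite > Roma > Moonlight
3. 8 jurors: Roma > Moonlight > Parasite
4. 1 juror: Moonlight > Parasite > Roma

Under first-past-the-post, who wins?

First-place votes: Moonlight 4, Parasite 13, Roma 8.
Parasite has the most first-place votes.

Parasite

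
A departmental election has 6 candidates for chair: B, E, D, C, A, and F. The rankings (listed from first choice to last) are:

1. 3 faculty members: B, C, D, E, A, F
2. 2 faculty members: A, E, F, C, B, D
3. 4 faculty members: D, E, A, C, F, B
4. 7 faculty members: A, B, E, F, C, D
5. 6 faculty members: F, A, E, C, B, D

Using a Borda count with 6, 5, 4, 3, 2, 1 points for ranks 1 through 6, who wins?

A

B: 3·6 + 2·2 + 4·1 + 7·5 + 6·2 = 73
E: 3·3 + 2·5 + 4·5 + 7·4 + 6·4 = 91
D: 3·4 + 2·1 + 4·6 + 7·1 + 6·1 = 51
C: 3·5 + 2·3 + 4·3 + 7·2 + 6·3 = 65
A: 3·2 + 2·6 + 4·4 + 7·6 + 6·5 = 106
F: 3·1 + 2·4 + 4·2 + 7·3 + 6·6 = 76
A has the highest Borda score (106).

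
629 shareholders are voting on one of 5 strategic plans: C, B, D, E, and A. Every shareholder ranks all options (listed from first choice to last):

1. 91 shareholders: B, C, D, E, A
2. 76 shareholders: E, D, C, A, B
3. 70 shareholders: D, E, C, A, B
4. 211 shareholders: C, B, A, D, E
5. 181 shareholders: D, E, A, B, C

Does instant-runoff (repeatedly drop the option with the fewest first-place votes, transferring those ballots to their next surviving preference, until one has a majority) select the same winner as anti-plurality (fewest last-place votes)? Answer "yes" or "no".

Instant-runoff — R1 C 211, B 91, D 251, E 76, A 0 (A out); R2 C 211, B 91, D 251, E 76 (E out); R3 C 211, B 91, D 327 (D winner). Winner: D.
Anti-plurality — last-place votes: C 181, B 146, D 0, E 211, A 91. Winner: D.
The two methods agree.

yes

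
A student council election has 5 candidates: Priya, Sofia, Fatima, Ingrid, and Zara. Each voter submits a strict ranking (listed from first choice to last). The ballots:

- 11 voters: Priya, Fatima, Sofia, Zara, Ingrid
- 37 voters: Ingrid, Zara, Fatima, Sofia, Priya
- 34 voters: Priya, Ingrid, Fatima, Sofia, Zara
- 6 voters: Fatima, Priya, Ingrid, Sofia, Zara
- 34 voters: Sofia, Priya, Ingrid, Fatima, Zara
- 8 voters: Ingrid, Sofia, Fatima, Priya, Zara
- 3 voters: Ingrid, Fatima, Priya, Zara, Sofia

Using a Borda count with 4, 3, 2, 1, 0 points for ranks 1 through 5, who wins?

Priya: 11·4 + 37·0 + 34·4 + 6·3 + 34·3 + 8·1 + 3·2 = 314
Sofia: 11·2 + 37·1 + 34·1 + 6·1 + 34·4 + 8·3 + 3·0 = 259
Fatima: 11·3 + 37·2 + 34·2 + 6·4 + 34·1 + 8·2 + 3·3 = 258
Ingrid: 11·0 + 37·4 + 34·3 + 6·2 + 34·2 + 8·4 + 3·4 = 374
Zara: 11·1 + 37·3 + 34·0 + 6·0 + 34·0 + 8·0 + 3·1 = 125
Ingrid has the highest Borda score (374).

Ingrid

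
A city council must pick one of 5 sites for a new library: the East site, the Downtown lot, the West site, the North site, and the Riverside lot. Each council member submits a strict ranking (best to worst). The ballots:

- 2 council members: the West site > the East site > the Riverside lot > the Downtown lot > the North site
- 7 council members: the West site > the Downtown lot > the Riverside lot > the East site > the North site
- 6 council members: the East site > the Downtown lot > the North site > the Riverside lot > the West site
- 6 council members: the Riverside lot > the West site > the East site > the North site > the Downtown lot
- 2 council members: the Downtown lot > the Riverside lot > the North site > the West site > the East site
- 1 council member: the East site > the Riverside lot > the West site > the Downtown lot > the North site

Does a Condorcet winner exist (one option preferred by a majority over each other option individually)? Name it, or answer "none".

Checking pairwise contests:
the West site beats the East site 17–7.
the East site beats the Downtown lot 15–9.
the Riverside lot beats the West site 15–9.
the East site beats the North site 22–2.
the Downtown lot beats the Riverside lot 15–9.
Every option loses at least one head-to-head, so there is no Condorcet winner.

none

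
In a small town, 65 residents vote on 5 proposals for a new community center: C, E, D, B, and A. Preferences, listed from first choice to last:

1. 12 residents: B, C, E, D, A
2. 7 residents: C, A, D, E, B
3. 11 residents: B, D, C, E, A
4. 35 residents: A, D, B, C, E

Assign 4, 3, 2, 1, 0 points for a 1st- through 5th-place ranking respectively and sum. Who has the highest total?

C: 12·3 + 7·4 + 11·2 + 35·1 = 121
E: 12·2 + 7·1 + 11·1 + 35·0 = 42
D: 12·1 + 7·2 + 11·3 + 35·3 = 164
B: 12·4 + 7·0 + 11·4 + 35·2 = 162
A: 12·0 + 7·3 + 11·0 + 35·4 = 161
D has the highest Borda score (164).

D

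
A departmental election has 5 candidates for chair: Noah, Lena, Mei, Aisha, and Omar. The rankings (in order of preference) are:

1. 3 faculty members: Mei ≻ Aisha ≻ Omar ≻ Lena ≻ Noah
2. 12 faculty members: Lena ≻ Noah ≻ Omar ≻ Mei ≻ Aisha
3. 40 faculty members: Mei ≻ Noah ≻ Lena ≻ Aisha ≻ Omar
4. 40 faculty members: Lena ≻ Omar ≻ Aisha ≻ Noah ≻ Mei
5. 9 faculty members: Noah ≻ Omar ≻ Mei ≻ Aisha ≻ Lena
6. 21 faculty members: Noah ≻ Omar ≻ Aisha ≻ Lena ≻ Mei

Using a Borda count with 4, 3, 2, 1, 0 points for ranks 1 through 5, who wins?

Noah: 3·0 + 12·3 + 40·3 + 40·1 + 9·4 + 21·4 = 316
Lena: 3·1 + 12·4 + 40·2 + 40·4 + 9·0 + 21·1 = 312
Mei: 3·4 + 12·1 + 40·4 + 40·0 + 9·2 + 21·0 = 202
Aisha: 3·3 + 12·0 + 40·1 + 40·2 + 9·1 + 21·2 = 180
Omar: 3·2 + 12·2 + 40·0 + 40·3 + 9·3 + 21·3 = 240
Noah has the highest Borda score (316).

Noah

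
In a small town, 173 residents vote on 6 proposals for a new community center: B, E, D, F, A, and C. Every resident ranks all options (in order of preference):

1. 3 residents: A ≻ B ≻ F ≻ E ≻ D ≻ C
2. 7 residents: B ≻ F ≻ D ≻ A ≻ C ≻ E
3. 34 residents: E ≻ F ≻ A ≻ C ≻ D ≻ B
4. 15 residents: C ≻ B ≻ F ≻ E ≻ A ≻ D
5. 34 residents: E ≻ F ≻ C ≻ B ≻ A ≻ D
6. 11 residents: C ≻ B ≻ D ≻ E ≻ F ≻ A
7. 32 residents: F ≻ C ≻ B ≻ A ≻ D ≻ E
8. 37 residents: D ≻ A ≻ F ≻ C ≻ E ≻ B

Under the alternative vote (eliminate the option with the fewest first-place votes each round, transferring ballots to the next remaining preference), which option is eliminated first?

Round 1: B 7, E 68, D 37, F 32, A 3, C 26. Eliminate A.

A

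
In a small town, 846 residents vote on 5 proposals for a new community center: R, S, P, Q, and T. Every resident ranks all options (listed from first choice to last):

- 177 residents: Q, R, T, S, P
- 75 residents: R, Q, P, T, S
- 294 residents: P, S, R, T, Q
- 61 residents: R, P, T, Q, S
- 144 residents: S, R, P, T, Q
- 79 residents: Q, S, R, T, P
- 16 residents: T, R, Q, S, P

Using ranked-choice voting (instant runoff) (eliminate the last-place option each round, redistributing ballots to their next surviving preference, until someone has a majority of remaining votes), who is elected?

R

Round 1: R 136, S 144, P 294, Q 256, T 16. Eliminate T.
Round 2: R 152, S 144, P 294, Q 256. Eliminate S.
Round 3: R 296, P 294, Q 256. Eliminate Q.
Round 4: R 552, P 294. R has a majority.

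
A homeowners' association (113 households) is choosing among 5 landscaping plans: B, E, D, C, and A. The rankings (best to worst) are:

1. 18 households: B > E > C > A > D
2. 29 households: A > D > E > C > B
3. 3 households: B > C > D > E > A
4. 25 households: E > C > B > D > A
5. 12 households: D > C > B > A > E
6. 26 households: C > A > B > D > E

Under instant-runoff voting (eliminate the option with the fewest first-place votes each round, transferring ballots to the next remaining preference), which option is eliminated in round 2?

B

Round 1: B 21, E 25, D 12, C 26, A 29. Eliminate D.
Round 2: B 21, E 25, C 38, A 29. Eliminate B.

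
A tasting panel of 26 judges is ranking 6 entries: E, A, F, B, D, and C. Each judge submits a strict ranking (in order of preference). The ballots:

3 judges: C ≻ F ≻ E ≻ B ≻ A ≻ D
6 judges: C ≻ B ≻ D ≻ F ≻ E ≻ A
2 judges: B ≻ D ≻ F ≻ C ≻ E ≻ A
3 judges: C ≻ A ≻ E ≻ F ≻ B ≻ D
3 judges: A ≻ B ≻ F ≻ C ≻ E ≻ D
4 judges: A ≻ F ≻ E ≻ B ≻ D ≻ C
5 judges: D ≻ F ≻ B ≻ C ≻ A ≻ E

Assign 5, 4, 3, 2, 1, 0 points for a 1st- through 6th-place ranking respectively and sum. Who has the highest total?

E: 3·3 + 6·1 + 2·1 + 3·3 + 3·1 + 4·3 + 5·0 = 41
A: 3·1 + 6·0 + 2·0 + 3·4 + 3·5 + 4·5 + 5·1 = 55
F: 3·4 + 6·2 + 2·3 + 3·2 + 3·3 + 4·4 + 5·4 = 81
B: 3·2 + 6·4 + 2·5 + 3·1 + 3·4 + 4·2 + 5·3 = 78
D: 3·0 + 6·3 + 2·4 + 3·0 + 3·0 + 4·1 + 5·5 = 55
C: 3·5 + 6·5 + 2·2 + 3·5 + 3·2 + 4·0 + 5·2 = 80
F has the highest Borda score (81).

F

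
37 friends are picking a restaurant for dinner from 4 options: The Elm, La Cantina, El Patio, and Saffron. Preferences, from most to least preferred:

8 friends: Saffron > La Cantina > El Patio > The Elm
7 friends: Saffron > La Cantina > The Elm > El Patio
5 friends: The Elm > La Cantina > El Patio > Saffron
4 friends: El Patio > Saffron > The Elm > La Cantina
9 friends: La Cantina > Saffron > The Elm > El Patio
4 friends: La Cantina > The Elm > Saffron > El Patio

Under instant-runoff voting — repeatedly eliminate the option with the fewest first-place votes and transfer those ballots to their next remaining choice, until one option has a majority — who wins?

Saffron

Round 1: The Elm 5, La Cantina 13, El Patio 4, Saffron 15. Eliminate El Patio.
Round 2: The Elm 5, La Cantina 13, Saffron 19. Saffron has a majority.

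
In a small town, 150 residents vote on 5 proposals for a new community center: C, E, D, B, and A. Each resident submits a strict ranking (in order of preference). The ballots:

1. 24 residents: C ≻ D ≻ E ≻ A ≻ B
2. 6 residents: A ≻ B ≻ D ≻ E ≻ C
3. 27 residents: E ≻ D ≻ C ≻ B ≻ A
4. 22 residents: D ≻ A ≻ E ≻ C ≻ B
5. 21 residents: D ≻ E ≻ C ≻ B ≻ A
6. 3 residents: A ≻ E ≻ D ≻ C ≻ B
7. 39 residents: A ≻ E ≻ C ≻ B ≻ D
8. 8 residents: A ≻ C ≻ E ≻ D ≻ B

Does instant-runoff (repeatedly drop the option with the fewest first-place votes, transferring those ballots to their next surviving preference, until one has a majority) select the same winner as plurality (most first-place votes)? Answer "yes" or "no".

Instant-runoff — R1 C 24, E 27, D 43, B 0, A 56 (B out); R2 C 24, E 27, D 43, A 56 (C out); R3 E 27, D 67, A 56 (E out); R4 D 94, A 56 (D winner). Winner: D.
Plurality — first-place votes: C 24, E 27, D 43, B 0, A 56. Winner: A.
The two methods disagree.

no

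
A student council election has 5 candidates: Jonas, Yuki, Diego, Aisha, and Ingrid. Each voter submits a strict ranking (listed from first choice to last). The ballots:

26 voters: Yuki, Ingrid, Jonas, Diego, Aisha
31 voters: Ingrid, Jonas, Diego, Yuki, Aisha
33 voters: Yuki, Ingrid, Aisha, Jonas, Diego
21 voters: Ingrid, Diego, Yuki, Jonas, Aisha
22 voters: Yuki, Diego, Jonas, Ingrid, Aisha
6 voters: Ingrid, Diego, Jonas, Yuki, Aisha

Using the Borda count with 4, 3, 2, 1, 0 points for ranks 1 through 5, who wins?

Jonas: 26·2 + 31·3 + 33·1 + 21·1 + 22·2 + 6·2 = 255
Yuki: 26·4 + 31·1 + 33·4 + 21·2 + 22·4 + 6·1 = 403
Diego: 26·1 + 31·2 + 33·0 + 21·3 + 22·3 + 6·3 = 235
Aisha: 26·0 + 31·0 + 33·2 + 21·0 + 22·0 + 6·0 = 66
Ingrid: 26·3 + 31·4 + 33·3 + 21·4 + 22·1 + 6·4 = 431
Ingrid has the highest Borda score (431).

Ingrid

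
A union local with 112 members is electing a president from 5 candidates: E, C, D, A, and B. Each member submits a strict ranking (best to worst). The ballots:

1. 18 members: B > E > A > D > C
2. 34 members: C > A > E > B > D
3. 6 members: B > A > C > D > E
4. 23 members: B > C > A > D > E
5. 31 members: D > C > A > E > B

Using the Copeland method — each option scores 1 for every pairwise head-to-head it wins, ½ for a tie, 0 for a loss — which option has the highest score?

E: beats B; loses to C, D, and A → score 1.
C: beats E, D, A, and B → score 4.
D: beats E; loses to C, A, and B → score 1.
A: beats E, D, and B; loses to C → score 3.
B: beats D; loses to E, C, and A → score 1.
C has the best pairwise record.

C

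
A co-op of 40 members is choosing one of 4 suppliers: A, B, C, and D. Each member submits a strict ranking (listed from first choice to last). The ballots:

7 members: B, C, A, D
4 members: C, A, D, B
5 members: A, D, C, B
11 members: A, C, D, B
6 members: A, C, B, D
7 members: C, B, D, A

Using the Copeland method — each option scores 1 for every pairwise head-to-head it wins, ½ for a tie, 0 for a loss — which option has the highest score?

A: beats B, C, and D → score 3.
B: ties D; loses to A and C → score 0.5.
C: beats B and D; loses to A → score 2.
D: ties B; loses to A and C → score 0.5.
A has the best pairwise record.

A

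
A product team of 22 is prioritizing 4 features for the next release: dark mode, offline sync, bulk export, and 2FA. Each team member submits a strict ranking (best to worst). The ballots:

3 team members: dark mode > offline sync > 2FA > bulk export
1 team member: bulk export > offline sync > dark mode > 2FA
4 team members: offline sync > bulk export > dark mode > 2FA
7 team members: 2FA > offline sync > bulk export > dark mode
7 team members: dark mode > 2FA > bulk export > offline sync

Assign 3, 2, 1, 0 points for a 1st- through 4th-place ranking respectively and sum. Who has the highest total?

dark mode: 3·3 + 1·1 + 4·1 + 7·0 + 7·3 = 35
offline sync: 3·2 + 1·2 + 4·3 + 7·2 + 7·0 = 34
bulk export: 3·0 + 1·3 + 4·2 + 7·1 + 7·1 = 25
2FA: 3·1 + 1·0 + 4·0 + 7·3 + 7·2 = 38
2FA has the highest Borda score (38).

2FA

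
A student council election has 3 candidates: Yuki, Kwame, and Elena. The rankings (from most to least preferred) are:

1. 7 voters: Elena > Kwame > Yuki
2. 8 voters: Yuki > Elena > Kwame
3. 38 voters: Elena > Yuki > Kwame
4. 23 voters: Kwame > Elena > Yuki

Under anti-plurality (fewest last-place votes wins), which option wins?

Last-place votes: Yuki 30, Kwame 46, Elena 0.
Elena is ranked last by the fewest voters, so Elena wins.

Elena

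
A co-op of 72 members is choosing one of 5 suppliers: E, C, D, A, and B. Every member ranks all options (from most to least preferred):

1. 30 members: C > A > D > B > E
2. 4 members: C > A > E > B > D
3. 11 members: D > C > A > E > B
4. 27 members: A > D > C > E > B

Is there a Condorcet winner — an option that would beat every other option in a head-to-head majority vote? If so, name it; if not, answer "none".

Checking pairwise contests:
C beats E 72–0.
D beats C 38–34.
A beats D 61–11.
C beats A 45–27.
E beats B 42–30.
Every option loses at least one head-to-head, so there is no Condorcet winner.

none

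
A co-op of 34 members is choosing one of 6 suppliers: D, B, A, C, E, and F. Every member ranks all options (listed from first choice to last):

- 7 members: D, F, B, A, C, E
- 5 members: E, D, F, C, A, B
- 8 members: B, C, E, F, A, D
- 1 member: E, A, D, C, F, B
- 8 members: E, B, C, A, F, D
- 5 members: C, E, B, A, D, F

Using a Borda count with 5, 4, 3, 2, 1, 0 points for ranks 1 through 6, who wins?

E

D: 7·5 + 5·4 + 8·0 + 1·3 + 8·0 + 5·1 = 63
B: 7·3 + 5·0 + 8·5 + 1·0 + 8·4 + 5·3 = 108
A: 7·2 + 5·1 + 8·1 + 1·4 + 8·2 + 5·2 = 57
C: 7·1 + 5·2 + 8·4 + 1·2 + 8·3 + 5·5 = 100
E: 7·0 + 5·5 + 8·3 + 1·5 + 8·5 + 5·4 = 114
F: 7·4 + 5·3 + 8·2 + 1·1 + 8·1 + 5·0 = 68
E has the highest Borda score (114).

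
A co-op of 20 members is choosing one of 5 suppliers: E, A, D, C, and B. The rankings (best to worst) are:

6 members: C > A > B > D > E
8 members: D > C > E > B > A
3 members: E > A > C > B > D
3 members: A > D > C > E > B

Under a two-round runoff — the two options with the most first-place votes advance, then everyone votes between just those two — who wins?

D

Round 1 first-place votes: E 3, A 3, D 8, C 6, B 0.
D and C advance.
Runoff: D is preferred to C by 11 voters; C by 9.
D wins the runoff.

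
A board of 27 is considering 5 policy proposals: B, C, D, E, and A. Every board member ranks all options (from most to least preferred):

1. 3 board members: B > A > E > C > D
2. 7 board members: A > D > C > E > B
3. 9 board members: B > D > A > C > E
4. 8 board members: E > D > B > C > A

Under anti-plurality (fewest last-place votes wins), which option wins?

C

Last-place votes: B 7, C 0, D 3, E 9, A 8.
C is ranked last by the fewest voters, so C wins.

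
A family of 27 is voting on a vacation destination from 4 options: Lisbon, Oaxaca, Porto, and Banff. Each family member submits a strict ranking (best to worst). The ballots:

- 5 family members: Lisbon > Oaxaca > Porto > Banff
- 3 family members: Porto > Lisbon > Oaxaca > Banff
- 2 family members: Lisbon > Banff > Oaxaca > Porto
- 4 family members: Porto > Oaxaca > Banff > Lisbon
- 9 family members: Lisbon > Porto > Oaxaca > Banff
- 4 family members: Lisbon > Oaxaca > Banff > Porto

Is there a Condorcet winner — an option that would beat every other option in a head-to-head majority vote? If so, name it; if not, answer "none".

Lisbon vs Oaxaca: 23–4 for Lisbon.
Lisbon vs Porto: 20–7 for Lisbon.
Lisbon vs Banff: 23–4 for Lisbon.
Lisbon beats every other option head-to-head.

Lisbon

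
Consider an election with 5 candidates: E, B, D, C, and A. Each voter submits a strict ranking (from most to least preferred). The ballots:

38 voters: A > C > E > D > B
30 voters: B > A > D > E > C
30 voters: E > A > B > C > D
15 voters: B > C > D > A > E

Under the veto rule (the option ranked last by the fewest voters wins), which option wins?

Last-place votes: E 15, B 38, D 30, C 30, A 0.
A is ranked last by the fewest voters, so A wins.

A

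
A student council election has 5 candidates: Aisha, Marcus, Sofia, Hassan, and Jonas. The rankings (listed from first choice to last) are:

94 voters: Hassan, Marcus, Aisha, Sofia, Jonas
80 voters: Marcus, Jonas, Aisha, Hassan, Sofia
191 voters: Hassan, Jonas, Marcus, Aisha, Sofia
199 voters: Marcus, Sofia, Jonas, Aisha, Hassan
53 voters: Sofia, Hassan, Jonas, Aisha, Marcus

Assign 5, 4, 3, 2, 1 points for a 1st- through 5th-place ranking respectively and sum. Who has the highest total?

Aisha: 94·3 + 80·3 + 191·2 + 199·2 + 53·2 = 1408
Marcus: 94·4 + 80·5 + 191·3 + 199·5 + 53·1 = 2397
Sofia: 94·2 + 80·1 + 191·1 + 199·4 + 53·5 = 1520
Hassan: 94·5 + 80·2 + 191·5 + 199·1 + 53·4 = 1996
Jonas: 94·1 + 80·4 + 191·4 + 199·3 + 53·3 = 1934
Marcus has the highest Borda score (2397).

Marcus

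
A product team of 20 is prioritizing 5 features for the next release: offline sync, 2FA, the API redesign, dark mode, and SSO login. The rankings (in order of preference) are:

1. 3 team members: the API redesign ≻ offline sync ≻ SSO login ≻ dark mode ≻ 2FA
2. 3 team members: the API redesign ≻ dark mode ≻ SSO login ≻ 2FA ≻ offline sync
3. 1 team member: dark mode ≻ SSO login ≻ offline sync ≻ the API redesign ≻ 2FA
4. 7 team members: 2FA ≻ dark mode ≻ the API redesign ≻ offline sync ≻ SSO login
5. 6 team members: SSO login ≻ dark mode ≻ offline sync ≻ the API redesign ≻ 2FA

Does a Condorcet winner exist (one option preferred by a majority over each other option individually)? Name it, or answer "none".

dark mode vs offline sync: 17–3 for dark mode.
dark mode vs 2FA: 13–7 for dark mode.
dark mode vs the API redesign: 14–6 for dark mode.
dark mode vs SSO login: 11–9 for dark mode.
dark mode beats every other option head-to-head.

dark mode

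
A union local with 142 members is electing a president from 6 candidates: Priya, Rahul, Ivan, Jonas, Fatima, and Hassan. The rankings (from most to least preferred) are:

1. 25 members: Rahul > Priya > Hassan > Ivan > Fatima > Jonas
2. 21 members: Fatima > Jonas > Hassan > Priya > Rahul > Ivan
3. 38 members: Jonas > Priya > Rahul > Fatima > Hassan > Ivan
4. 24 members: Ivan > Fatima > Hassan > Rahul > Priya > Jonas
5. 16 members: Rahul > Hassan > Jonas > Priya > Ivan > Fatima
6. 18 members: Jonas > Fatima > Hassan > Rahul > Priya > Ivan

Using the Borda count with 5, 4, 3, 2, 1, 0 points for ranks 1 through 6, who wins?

Priya: 25·4 + 21·2 + 38·4 + 24·1 + 16·2 + 18·1 = 368
Rahul: 25·5 + 21·1 + 38·3 + 24·2 + 16·5 + 18·2 = 424
Ivan: 25·2 + 21·0 + 38·0 + 24·5 + 16·1 + 18·0 = 186
Jonas: 25·0 + 21·4 + 38·5 + 24·0 + 16·3 + 18·5 = 412
Fatima: 25·1 + 21·5 + 38·2 + 24·4 + 16·0 + 18·4 = 374
Hassan: 25·3 + 21·3 + 38·1 + 24·3 + 16·4 + 18·3 = 366
Rahul has the highest Borda score (424).

Rahul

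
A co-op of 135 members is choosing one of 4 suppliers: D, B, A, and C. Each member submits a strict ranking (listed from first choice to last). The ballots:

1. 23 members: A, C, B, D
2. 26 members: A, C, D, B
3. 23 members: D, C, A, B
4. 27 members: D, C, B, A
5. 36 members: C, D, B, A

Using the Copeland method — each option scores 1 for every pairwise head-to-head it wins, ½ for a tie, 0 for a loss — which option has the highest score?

C

D: beats B and A; loses to C → score 2.
B: loses to D, A, and C → score 0.
A: beats B; loses to D and C → score 1.
C: beats D, B, and A → score 3.
C has the best pairwise record.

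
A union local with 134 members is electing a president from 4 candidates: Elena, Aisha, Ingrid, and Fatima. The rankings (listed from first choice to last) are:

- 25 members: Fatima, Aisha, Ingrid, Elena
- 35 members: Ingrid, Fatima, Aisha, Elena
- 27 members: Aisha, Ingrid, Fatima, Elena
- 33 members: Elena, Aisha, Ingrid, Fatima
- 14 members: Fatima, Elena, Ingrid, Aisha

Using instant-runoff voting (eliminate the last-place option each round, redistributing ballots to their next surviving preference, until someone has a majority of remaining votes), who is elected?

Ingrid

Round 1: Elena 33, Aisha 27, Ingrid 35, Fatima 39. Eliminate Aisha.
Round 2: Elena 33, Ingrid 62, Fatima 39. Eliminate Elena.
Round 3: Ingrid 95, Fatima 39. Ingrid has a majority.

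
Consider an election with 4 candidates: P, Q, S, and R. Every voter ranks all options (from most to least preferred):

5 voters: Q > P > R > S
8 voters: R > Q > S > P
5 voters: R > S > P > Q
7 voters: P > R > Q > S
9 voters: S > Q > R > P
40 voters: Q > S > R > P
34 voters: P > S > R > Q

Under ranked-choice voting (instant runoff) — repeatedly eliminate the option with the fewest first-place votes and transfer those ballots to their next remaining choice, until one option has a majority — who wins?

Round 1: P 41, Q 45, S 9, R 13. Eliminate S.
Round 2: P 41, Q 54, R 13. Eliminate R.
Round 3: P 46, Q 62. Q has a majority.

Q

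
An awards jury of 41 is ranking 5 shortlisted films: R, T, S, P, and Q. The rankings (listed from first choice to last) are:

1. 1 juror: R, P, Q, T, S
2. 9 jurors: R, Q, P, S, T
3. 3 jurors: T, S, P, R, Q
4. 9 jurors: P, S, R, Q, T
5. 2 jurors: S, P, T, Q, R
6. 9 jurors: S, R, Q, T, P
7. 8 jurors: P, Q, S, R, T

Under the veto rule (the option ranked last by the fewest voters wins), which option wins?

Last-place votes: R 2, T 26, S 1, P 9, Q 3.
S is ranked last by the fewest voters, so S wins.

S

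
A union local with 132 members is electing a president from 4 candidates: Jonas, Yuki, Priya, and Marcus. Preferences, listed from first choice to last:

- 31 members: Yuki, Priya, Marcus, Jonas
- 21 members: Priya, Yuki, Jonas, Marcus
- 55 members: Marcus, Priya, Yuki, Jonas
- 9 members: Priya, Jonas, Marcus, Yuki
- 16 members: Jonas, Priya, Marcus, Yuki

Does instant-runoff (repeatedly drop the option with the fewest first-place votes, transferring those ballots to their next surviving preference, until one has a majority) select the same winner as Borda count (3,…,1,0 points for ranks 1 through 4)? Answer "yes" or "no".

Instant-runoff — R1 Jonas 16, Yuki 31, Priya 30, Marcus 55 (Jonas out); R2 Yuki 31, Priya 46, Marcus 55 (Yuki out); R3 Priya 77, Marcus 55 (Priya winner). Winner: Priya.
Borda — scores: Jonas 87, Yuki 190, Priya 294, Marcus 221. Winner: Priya.
The two methods agree.

yes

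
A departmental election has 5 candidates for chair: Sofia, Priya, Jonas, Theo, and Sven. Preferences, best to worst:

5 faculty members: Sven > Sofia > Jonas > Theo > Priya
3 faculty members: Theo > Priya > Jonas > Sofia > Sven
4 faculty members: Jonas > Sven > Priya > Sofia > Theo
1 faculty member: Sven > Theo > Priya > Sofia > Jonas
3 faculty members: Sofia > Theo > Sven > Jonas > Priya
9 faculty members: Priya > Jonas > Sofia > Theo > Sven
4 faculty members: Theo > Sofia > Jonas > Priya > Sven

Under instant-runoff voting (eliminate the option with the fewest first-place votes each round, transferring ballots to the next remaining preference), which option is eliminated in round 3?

Round 1: Sofia 3, Priya 9, Jonas 4, Theo 7, Sven 6. Eliminate Sofia.
Round 2: Priya 9, Jonas 4, Theo 10, Sven 6. Eliminate Jonas.
Round 3: Priya 9, Theo 10, Sven 10. Eliminate Priya.

Priya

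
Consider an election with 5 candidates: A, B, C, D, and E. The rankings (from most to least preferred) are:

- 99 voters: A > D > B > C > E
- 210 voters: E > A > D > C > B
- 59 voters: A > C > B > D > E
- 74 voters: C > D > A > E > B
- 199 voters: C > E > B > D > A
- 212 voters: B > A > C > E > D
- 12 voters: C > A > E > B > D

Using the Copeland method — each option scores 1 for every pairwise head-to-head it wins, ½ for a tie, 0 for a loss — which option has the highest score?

A

A: beats B, C, D, and E → score 4.
B: beats D; loses to A, C, and E → score 1.
C: beats B, D, and E; loses to A → score 3.
D: loses to A, B, C, and E → score 0.
E: beats B and D; loses to A and C → score 2.
A has the best pairwise record.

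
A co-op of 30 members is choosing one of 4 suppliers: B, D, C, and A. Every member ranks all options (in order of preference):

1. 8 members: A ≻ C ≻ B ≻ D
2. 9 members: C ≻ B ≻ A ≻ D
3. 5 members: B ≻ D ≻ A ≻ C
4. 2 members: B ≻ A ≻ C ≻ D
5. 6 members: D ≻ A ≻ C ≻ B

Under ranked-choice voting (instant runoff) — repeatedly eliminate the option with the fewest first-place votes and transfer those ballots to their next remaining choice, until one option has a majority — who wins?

Round 1: B 7, D 6, C 9, A 8. Eliminate D.
Round 2: B 7, C 9, A 14. Eliminate B.
Round 3: C 9, A 21. A has a majority.

A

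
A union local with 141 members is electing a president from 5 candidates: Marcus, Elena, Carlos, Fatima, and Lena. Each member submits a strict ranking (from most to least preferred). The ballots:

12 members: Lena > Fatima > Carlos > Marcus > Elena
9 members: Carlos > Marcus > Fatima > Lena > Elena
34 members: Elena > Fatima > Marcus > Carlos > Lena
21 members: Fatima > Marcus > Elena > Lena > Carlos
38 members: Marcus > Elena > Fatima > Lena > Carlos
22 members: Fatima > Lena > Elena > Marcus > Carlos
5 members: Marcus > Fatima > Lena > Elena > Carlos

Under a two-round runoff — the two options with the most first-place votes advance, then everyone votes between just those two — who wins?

Round 1 first-place votes: Marcus 43, Elena 34, Carlos 9, Fatima 43, Lena 12.
Fatima and Marcus advance.
Runoff: Fatima is preferred to Marcus by 89 voters; Marcus by 52.
Fatima wins the runoff.

Fatima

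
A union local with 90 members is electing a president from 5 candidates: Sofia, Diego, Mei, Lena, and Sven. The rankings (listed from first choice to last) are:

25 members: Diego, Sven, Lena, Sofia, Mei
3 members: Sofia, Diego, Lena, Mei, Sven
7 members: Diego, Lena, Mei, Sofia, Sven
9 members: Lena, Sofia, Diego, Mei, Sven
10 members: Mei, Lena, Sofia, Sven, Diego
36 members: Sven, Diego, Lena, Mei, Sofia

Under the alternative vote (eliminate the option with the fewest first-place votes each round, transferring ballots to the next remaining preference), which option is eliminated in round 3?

Mei

Round 1: Sofia 3, Diego 32, Mei 10, Lena 9, Sven 36. Eliminate Sofia.
Round 2: Diego 35, Mei 10, Lena 9, Sven 36. Eliminate Lena.
Round 3: Diego 44, Mei 10, Sven 36. Eliminate Mei.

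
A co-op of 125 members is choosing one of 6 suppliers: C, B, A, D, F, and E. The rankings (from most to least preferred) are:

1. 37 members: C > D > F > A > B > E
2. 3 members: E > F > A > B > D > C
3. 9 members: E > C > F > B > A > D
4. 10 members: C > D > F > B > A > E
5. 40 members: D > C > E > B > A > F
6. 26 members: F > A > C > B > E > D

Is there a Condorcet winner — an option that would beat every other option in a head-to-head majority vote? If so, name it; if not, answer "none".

C vs B: 122–3 for C.
C vs A: 96–29 for C.
C vs D: 82–43 for C.
C vs F: 96–29 for C.
C vs E: 113–12 for C.
C beats every other option head-to-head.

C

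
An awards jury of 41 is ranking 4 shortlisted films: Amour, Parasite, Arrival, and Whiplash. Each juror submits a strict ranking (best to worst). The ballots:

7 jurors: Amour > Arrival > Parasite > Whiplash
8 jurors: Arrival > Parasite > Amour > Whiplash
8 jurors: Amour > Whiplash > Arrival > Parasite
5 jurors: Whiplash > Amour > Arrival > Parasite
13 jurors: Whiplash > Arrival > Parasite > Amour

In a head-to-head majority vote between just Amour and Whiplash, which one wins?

Voters preferring Amour to Whiplash: 23; preferring Whiplash to Amour: 18.
Amour wins the head-to-head.

Amour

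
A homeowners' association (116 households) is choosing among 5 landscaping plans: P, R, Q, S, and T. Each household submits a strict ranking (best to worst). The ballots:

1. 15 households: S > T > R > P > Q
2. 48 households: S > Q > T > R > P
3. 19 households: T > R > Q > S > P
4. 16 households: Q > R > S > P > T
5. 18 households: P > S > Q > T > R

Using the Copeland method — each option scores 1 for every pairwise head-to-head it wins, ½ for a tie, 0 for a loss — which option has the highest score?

S

P: loses to R, Q, S, and T → score 0.
R: beats P; loses to Q, S, and T → score 1.
Q: beats P, R, and T; loses to S → score 3.
S: beats P, R, Q, and T → score 4.
T: beats P and R; loses to Q and S → score 2.
S has the best pairwise record.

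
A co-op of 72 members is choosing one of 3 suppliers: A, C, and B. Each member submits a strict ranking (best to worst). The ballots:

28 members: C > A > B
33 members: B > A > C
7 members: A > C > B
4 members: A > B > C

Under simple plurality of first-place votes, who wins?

B

First-place votes: A 11, C 28, B 33.
B has the most first-place votes.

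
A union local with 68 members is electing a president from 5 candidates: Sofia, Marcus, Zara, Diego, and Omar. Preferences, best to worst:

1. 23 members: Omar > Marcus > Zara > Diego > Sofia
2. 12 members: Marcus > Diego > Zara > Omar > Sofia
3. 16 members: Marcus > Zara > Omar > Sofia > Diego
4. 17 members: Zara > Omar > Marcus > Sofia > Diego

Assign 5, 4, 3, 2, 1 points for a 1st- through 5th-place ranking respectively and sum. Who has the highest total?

Marcus

Sofia: 23·1 + 12·1 + 16·2 + 17·2 = 101
Marcus: 23·4 + 12·5 + 16·5 + 17·3 = 283
Zara: 23·3 + 12·3 + 16·4 + 17·5 = 254
Diego: 23·2 + 12·4 + 16·1 + 17·1 = 127
Omar: 23·5 + 12·2 + 16·3 + 17·4 = 255
Marcus has the highest Borda score (283).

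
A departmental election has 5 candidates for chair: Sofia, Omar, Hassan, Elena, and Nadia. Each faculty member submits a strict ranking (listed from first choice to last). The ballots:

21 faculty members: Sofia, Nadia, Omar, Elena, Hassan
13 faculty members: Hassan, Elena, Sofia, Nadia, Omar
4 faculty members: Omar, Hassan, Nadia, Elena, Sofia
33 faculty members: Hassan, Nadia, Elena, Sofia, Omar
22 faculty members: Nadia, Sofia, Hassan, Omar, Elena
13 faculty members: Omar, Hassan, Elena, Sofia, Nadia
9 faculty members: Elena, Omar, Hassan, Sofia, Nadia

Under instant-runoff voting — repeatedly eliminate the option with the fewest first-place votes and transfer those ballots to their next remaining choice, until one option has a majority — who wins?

Round 1: Sofia 21, Omar 17, Hassan 46, Elena 9, Nadia 22. Eliminate Elena.
Round 2: Sofia 21, Omar 26, Hassan 46, Nadia 22. Eliminate Sofia.
Round 3: Omar 26, Hassan 46, Nadia 43. Eliminate Omar.
Round 4: Hassan 72, Nadia 43. Hassan has a majority.

Hassan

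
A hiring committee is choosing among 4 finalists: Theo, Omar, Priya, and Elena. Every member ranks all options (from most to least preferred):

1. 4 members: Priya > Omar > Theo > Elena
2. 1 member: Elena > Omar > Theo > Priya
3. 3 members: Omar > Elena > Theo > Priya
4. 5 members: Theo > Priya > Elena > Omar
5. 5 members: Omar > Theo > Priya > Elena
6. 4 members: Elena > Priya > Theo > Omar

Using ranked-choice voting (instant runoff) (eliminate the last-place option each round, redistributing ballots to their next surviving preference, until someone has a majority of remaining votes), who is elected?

Omar

Round 1: Theo 5, Omar 8, Priya 4, Elena 5. Eliminate Priya.
Round 2: Theo 5, Omar 12, Elena 5. Omar has a majority.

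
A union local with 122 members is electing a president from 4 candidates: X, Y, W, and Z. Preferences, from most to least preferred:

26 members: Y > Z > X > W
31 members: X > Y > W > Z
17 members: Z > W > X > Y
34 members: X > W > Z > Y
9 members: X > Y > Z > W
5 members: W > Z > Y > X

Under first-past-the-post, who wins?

First-place votes: X 74, Y 26, W 5, Z 17.
X has the most first-place votes.

X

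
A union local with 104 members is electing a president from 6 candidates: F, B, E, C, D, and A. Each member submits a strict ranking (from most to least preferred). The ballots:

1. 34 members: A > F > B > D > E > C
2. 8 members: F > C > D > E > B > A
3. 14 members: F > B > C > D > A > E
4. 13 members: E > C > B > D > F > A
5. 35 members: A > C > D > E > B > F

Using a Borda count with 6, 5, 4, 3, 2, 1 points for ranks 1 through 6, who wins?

A

F: 34·5 + 8·6 + 14·6 + 13·2 + 35·1 = 363
B: 34·4 + 8·2 + 14·5 + 13·4 + 35·2 = 344
E: 34·2 + 8·3 + 14·1 + 13·6 + 35·3 = 289
C: 34·1 + 8·5 + 14·4 + 13·5 + 35·5 = 370
D: 34·3 + 8·4 + 14·3 + 13·3 + 35·4 = 355
A: 34·6 + 8·1 + 14·2 + 13·1 + 35·6 = 463
A has the highest Borda score (463).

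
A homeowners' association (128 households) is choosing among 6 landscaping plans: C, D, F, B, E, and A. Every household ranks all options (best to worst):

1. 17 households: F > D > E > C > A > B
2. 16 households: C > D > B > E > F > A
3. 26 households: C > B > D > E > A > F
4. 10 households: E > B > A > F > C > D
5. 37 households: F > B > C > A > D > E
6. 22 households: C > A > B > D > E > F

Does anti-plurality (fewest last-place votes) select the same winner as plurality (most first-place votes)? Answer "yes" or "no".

Anti-plurality — last-place votes: C 0, D 10, F 48, B 17, E 37, A 16. Winner: C.
Plurality — first-place votes: C 64, D 0, F 54, B 0, E 10, A 0. Winner: C.
The two methods agree.

yes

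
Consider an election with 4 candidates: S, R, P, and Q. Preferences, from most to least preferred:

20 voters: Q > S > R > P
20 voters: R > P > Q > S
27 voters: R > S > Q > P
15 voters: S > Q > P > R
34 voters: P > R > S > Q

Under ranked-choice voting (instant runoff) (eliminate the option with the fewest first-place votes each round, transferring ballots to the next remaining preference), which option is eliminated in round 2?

Round 1: S 15, R 47, P 34, Q 20. Eliminate S.
Round 2: R 47, P 34, Q 35. Eliminate P.

P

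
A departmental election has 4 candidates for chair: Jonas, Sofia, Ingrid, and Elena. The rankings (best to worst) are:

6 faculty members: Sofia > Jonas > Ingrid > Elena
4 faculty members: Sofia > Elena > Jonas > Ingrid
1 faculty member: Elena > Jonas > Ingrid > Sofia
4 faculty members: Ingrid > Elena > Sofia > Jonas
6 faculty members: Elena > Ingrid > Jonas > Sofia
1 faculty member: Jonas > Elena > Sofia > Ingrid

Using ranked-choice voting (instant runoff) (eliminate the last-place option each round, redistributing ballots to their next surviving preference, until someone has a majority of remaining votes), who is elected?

Round 1: Jonas 1, Sofia 10, Ingrid 4, Elena 7. Eliminate Jonas.
Round 2: Sofia 10, Ingrid 4, Elena 8. Eliminate Ingrid.
Round 3: Sofia 10, Elena 12. Elena has a majority.

Elena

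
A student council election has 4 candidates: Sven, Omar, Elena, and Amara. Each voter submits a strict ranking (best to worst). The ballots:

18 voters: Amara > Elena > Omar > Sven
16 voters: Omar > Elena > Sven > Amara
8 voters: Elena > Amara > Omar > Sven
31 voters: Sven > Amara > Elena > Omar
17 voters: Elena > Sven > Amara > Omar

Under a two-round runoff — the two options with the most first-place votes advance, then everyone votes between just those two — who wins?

Elena

Round 1 first-place votes: Sven 31, Omar 16, Elena 25, Amara 18.
Sven and Elena advance.
Runoff: Sven is preferred to Elena by 31 voters; Elena by 59.
Elena wins the runoff.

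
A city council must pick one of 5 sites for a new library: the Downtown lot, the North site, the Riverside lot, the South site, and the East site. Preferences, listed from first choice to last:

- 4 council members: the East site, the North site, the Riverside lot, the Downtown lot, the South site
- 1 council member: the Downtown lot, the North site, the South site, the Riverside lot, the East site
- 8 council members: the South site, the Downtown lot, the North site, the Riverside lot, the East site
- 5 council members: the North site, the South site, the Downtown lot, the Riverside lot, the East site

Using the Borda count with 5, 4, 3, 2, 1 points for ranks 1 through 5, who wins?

the Downtown lot: 4·2 + 1·5 + 8·4 + 5·3 = 60
the North site: 4·4 + 1·4 + 8·3 + 5·5 = 69
the Riverside lot: 4·3 + 1·2 + 8·2 + 5·2 = 40
the South site: 4·1 + 1·3 + 8·5 + 5·4 = 67
the East site: 4·5 + 1·1 + 8·1 + 5·1 = 34
the North site has the highest Borda score (69).

the North site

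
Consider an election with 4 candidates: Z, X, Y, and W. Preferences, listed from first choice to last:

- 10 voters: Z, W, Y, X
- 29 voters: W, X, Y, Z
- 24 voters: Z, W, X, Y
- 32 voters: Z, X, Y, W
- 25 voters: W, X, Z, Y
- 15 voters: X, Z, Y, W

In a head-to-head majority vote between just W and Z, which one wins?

Z

Voters preferring W to Z: 54; preferring Z to W: 81.
Z wins the head-to-head.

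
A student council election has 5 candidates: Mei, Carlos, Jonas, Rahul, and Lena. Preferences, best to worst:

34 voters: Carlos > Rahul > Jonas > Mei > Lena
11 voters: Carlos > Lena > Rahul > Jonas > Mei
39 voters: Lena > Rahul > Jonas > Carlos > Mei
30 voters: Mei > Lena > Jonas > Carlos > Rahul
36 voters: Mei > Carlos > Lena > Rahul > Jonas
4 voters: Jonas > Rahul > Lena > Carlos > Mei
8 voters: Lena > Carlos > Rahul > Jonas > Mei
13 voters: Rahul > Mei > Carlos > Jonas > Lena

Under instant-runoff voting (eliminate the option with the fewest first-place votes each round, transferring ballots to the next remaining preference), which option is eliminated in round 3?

Round 1: Mei 66, Carlos 45, Jonas 4, Rahul 13, Lena 47. Eliminate Jonas.
Round 2: Mei 66, Carlos 45, Rahul 17, Lena 47. Eliminate Rahul.
Round 3: Mei 79, Carlos 45, Lena 51. Eliminate Carlos.

Carlos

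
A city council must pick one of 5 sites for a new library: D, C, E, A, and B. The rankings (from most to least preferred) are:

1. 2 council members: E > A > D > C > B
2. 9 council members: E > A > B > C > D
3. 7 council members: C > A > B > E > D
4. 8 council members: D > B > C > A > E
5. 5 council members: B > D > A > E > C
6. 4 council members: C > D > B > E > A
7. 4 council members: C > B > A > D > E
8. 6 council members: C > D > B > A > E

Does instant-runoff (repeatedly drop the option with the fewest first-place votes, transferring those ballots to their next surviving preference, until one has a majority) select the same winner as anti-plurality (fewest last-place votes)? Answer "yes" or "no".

Instant-runoff — R1 D 8, C 21, E 11, A 0, B 5 (A out); R2 D 8, C 21, E 11, B 5 (B out); R3 D 13, C 21, E 11 (E out); R4 D 15, C 30 (C winner). Winner: C.
Anti-plurality — last-place votes: D 16, C 5, E 18, A 4, B 2. Winner: B.
The two methods disagree.

no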